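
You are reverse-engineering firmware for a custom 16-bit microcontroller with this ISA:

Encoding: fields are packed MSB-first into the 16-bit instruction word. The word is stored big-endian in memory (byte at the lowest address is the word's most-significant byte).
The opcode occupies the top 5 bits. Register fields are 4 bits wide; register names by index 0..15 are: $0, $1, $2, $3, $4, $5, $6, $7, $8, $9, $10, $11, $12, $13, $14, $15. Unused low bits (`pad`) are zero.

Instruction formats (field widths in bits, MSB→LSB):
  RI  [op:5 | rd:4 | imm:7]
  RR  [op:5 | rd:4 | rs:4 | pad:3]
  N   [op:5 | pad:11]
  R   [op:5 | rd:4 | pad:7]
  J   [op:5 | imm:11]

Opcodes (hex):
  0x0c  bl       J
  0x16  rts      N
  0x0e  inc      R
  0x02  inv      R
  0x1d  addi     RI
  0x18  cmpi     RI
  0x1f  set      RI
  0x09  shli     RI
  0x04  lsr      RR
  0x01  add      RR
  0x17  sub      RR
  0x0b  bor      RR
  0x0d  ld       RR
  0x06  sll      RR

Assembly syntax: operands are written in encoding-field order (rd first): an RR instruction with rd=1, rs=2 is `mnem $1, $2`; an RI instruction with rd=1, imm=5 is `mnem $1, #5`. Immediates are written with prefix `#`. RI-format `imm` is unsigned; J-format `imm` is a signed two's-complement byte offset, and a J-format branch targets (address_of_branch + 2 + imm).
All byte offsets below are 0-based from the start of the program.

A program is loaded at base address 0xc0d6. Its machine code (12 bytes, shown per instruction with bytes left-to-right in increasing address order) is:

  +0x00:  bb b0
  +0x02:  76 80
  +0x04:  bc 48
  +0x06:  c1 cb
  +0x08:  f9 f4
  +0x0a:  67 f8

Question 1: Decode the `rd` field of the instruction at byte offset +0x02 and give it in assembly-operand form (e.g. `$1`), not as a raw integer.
$13

@+02  big-endian(76 80) = 0x7680
  opcode bits[15:11]=0xe: inc/R
  rd@[10:7]=0xd ⇒ $13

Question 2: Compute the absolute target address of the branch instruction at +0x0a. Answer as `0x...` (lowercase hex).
[0a] 67 f8 → 0x67f8
  opcode bits[15:11]=0xc: bl/J
  imm: (w>>0)&0x7ff=0x7f8 (s11→-8) → #-8
  target = base 0xc0d6 + off 0x0a + 2 + imm -8 = 0xc0da

0xc0da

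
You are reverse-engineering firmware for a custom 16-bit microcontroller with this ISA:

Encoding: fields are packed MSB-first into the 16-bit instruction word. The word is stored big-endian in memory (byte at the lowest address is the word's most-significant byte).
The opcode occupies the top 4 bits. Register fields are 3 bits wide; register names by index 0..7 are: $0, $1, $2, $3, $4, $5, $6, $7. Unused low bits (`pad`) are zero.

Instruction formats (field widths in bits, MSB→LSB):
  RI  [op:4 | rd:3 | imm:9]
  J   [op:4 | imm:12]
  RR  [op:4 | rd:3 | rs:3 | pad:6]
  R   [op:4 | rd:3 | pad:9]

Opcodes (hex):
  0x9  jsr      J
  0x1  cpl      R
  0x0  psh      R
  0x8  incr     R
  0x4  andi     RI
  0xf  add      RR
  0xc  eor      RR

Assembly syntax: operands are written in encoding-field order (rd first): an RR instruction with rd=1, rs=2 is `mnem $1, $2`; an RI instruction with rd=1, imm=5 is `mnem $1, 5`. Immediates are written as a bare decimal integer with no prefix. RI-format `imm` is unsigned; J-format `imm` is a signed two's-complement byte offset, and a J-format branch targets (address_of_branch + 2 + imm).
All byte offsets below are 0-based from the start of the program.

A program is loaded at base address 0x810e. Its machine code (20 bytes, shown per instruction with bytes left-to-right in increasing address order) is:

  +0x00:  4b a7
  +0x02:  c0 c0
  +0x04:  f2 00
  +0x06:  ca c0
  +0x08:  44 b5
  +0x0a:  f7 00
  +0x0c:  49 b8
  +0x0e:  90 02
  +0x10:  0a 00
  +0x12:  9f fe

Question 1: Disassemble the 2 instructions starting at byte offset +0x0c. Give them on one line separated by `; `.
andi $4, 440; jsr 2

[0c] 49 b8 → 0x49b8
  op=0x49b8>>12=0x4 ⇒ andi (RI)
  [11:9] rd=4 = $4
  [8:0] imm=440 = 440
[0e] 90 02 → 0x9002
  op=0x9002>>12=0x9 ⇒ jsr (J)
  [11:0] imm=2 = 2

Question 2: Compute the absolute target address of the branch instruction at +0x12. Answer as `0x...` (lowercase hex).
0x8120

[12] 9f fe → 0x9ffe
  op=0x9ffe>>12=0x9 ⇒ jsr (J)
  imm: (w>>0)&0xfff=0xffe (s12→-2) → -2
  target = base 0x810e + off 0x12 + 2 + imm -2 = 0x8120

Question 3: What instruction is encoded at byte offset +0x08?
andi $2, 181

+0x08: 44 b5 ⇒ word 0x44b5 (big)
  opcode bits[15:12]=0x4: andi/RI
  rd: (w>>9)&0x7=0x2 → $2
  imm: (w>>0)&0x1ff=0xb5 → 181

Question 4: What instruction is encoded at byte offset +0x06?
@+06  big-endian(ca c0) = 0xcac0
  op=0xcac0>>12=0xc ⇒ eor (RR)
  [11:9] rd=5 = $5
  [8:6] rs=3 = $3

eor $5, $3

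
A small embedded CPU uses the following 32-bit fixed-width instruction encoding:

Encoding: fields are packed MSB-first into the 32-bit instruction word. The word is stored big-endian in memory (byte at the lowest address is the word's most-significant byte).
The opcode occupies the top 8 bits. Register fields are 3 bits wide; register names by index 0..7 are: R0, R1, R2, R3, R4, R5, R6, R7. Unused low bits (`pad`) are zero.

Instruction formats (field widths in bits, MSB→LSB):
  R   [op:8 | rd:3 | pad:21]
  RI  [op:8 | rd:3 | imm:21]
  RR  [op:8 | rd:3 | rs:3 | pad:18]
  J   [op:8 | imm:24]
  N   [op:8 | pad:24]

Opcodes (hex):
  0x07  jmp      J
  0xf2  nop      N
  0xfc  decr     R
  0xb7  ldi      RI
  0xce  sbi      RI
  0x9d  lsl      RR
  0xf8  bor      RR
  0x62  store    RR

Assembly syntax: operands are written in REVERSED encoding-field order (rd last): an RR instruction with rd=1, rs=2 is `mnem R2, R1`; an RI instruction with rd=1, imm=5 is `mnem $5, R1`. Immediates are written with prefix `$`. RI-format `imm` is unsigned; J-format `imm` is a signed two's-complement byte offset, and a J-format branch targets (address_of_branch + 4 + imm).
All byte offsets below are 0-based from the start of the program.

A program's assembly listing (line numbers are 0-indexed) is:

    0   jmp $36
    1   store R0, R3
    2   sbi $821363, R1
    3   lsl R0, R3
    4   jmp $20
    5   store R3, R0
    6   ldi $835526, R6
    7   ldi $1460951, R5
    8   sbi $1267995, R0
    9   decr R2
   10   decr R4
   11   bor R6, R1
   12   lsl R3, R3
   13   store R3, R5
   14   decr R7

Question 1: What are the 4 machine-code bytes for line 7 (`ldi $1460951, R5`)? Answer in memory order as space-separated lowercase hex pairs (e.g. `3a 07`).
7. ldi fields op=0xb7:8|rd=5:3|imm=1460951:21 → word b7b64ad7h → b7 b6 4a d7

b7 b6 4a d7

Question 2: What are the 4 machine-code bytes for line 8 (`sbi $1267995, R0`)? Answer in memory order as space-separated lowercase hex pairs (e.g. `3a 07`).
ce 13 59 1b

line 8 (sbi): pack op=0xce:8|rd=0:3|imm=1267995:21 = 0xce13591b; big→ ce 13 59 1b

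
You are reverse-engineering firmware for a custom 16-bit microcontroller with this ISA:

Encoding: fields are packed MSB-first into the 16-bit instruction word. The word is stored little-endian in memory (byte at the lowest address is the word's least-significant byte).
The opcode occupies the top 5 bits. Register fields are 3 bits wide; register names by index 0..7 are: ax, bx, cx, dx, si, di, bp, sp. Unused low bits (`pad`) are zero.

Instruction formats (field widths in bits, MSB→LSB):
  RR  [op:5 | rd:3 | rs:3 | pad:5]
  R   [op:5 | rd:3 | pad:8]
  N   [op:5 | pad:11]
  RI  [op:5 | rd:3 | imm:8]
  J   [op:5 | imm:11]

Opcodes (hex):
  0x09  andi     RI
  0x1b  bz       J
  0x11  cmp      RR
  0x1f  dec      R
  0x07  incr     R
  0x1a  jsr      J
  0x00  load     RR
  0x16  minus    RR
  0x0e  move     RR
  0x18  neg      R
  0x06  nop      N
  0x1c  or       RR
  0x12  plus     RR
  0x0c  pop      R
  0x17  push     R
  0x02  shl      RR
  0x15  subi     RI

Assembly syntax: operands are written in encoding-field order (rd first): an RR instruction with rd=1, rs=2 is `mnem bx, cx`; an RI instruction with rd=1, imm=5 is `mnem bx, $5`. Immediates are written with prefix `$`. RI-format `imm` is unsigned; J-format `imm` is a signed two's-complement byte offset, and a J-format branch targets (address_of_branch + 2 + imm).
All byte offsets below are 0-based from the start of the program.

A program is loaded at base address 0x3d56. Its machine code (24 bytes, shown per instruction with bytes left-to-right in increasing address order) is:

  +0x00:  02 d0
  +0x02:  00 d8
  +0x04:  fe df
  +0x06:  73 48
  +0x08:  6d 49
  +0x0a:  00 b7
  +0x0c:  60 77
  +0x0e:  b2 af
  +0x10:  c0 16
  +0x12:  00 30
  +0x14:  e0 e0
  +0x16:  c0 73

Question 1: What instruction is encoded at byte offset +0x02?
bz $0

+0x02: 00 d8 ⇒ word 0xd800 (little)
  op=0xd800>>11=0x1b ⇒ bz (J)
  imm: (w>>0)&0x7ff=0x0 → $0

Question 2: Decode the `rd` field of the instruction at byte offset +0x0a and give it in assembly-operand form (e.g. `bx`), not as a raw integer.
sp

[0a] 00 b7 → 0xb700
  op=0xb700>>11=0x16 ⇒ minus (RR)
  rd@[10:8]=0x7 ⇒ sp
  rs@[7:5]=0x0 ⇒ ax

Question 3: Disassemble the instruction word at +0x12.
nop

@+12  little-endian(00 30) = 0x3000
  top 5b → 0x6 → nop [N]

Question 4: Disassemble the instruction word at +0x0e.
@+0e  little-endian(b2 af) = 0xafb2
  opcode bits[15:11]=0x15: subi/RI
  [10:8] rd=7 = sp
  [7:0] imm=178 = $178

subi sp, $178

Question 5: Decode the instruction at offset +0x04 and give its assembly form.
bz $-2

@+04  little-endian(fe df) = 0xdffe
  opcode bits[15:11]=0x1b: bz/J
  imm: (w>>0)&0x7ff=0x7fe (s11→-2) → $-2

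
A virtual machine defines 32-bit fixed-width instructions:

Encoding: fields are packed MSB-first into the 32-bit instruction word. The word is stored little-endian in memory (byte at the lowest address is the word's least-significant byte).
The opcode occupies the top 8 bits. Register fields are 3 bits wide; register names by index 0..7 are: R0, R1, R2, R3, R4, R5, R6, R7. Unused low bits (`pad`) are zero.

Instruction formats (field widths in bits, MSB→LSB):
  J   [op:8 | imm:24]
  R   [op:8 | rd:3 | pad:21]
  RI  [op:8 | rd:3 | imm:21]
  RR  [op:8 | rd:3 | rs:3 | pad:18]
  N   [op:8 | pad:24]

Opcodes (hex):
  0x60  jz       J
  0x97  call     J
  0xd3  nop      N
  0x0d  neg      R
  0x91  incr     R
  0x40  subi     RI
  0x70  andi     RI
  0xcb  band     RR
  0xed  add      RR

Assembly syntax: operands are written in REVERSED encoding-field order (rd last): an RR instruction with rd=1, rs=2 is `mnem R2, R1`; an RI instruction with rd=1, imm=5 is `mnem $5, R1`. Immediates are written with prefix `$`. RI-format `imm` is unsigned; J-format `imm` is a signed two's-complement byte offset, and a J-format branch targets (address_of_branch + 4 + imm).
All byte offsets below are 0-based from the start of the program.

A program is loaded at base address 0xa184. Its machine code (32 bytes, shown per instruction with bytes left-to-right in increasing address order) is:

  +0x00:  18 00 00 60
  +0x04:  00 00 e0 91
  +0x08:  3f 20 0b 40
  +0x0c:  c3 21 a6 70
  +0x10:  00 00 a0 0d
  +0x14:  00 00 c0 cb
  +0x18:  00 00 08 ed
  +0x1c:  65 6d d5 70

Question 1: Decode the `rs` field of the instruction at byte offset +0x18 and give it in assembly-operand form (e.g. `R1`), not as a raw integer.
R2

[18] 00 00 08 ed → 0xed080000
  top 8b → 0xed → add [RR]
  rd@[23:21]=0x0 ⇒ R0
  rs@[20:18]=0x2 ⇒ R2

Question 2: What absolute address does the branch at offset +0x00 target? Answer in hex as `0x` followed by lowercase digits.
0xa1a0

off 0x00: read 18 00 00 60 as little → 0x60000018
  top 8b → 0x60 → jz [J]
  imm@[23:0]=0x18 ⇒ $24
  target = base 0xa184 + off 0x00 + 4 + imm 24 = 0xa1a0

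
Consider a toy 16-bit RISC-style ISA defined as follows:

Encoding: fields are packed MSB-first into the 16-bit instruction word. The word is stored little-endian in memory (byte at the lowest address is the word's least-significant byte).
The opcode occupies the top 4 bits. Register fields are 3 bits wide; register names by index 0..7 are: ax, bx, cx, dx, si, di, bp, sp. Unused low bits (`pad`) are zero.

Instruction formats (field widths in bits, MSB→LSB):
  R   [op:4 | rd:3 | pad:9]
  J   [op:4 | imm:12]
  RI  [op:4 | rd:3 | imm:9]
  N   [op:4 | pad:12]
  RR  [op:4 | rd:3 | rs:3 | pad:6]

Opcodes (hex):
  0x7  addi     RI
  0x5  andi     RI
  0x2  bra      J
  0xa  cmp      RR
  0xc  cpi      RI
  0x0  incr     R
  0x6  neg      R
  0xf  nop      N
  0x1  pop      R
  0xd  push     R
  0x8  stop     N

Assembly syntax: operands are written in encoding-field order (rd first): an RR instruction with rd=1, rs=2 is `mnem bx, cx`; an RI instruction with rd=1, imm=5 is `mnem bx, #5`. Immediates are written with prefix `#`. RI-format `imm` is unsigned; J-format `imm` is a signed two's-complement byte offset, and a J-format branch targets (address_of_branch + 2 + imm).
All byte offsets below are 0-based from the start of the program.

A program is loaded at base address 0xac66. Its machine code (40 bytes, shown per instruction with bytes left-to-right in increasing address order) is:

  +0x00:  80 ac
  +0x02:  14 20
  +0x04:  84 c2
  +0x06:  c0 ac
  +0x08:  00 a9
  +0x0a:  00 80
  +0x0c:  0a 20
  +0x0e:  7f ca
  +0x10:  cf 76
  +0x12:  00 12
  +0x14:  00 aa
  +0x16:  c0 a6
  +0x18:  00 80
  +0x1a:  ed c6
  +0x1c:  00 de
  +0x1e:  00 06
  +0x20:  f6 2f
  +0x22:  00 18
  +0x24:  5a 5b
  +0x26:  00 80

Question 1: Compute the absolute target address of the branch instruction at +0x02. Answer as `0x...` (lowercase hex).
0xac7e

@+02  little-endian(14 20) = 0x2014
  opcode bits[15:12]=0x2: bra/J
  imm: (w>>0)&0xfff=0x14 → #20
  target = base 0xac66 + off 0x02 + 2 + imm 20 = 0xac7e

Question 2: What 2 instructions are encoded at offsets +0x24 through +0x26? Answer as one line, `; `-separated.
andi di, #346; stop

@+24  little-endian(5a 5b) = 0x5b5a
  opcode bits[15:12]=0x5: andi/RI
  rd: (w>>9)&0x7=0x5 → di
  imm: (w>>0)&0x1ff=0x15a → #346
@+26  little-endian(00 80) = 0x8000
  opcode bits[15:12]=0x8: stop/N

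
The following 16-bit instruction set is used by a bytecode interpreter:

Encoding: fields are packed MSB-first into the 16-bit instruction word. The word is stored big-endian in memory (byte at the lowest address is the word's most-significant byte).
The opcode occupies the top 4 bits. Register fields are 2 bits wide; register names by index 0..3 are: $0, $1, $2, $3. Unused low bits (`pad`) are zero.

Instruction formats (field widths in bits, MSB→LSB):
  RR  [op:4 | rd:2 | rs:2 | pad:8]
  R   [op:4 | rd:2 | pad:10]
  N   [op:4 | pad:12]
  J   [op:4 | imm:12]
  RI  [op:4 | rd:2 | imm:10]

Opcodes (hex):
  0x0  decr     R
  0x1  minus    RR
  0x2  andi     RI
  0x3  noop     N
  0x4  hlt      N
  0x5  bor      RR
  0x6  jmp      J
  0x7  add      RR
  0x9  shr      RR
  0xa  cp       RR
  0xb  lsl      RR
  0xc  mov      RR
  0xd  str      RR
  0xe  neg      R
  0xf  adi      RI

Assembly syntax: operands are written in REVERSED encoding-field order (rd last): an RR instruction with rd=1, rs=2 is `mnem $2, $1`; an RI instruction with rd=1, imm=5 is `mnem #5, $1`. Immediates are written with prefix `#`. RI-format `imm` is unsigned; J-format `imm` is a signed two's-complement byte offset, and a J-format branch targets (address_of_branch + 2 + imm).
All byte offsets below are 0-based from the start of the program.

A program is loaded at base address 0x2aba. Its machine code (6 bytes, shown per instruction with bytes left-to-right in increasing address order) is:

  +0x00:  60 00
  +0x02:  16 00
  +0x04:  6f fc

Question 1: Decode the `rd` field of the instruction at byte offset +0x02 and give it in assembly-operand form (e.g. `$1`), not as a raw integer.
@+02  big-endian(16 00) = 0x1600
  opcode bits[15:12]=0x1: minus/RR
  [11:10] rd=1 = $1
  [9:8] rs=2 = $2

$1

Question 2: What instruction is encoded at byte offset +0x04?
off 0x04: read 6f fc as big → 0x6ffc
  op=0x6ffc>>12=0x6 ⇒ jmp (J)
  [11:0] imm=4092 (s12→-4) = #-4

jmp #-4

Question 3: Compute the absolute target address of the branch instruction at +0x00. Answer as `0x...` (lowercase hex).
0x2abc

off 0x00: read 60 00 as big → 0x6000
  opcode bits[15:12]=0x6: jmp/J
  imm: (w>>0)&0xfff=0x0 → #0
  target = base 0x2aba + off 0x00 + 2 + imm 0 = 0x2abc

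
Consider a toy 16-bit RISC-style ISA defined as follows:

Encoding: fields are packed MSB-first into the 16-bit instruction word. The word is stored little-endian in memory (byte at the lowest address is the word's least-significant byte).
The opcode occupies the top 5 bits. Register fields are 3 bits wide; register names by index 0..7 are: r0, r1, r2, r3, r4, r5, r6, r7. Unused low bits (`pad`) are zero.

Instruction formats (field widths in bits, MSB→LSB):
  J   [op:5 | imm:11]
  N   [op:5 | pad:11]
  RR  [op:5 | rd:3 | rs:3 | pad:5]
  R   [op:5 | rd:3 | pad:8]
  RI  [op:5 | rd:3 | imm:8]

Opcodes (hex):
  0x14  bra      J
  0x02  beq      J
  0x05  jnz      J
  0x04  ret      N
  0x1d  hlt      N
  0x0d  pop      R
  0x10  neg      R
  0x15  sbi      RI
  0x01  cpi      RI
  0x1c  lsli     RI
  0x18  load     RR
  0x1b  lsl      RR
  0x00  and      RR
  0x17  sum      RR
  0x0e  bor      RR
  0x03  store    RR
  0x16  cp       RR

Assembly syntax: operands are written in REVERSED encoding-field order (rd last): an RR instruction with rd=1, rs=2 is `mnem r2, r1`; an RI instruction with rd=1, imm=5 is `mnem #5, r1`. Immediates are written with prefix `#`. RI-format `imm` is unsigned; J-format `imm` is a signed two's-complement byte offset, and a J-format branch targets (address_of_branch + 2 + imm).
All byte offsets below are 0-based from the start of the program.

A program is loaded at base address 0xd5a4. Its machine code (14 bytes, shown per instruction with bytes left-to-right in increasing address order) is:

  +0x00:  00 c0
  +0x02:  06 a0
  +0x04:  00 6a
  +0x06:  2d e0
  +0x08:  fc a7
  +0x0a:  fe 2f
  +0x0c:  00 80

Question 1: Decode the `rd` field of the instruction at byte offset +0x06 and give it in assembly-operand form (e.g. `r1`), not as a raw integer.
off 0x06: read 2d e0 as little → 0xe02d
  opcode bits[15:11]=0x1c: lsli/RI
  [10:8] rd=0 = r0
  [7:0] imm=45 = #45

r0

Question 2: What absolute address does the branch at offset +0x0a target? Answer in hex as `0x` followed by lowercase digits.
off 0x0a: read fe 2f as little → 0x2ffe
  opcode bits[15:11]=0x5: jnz/J
  imm@[10:0]=0x7fe (s11→-2) ⇒ #-2
  target = base 0xd5a4 + off 0x0a + 2 + imm -2 = 0xd5ae

0xd5ae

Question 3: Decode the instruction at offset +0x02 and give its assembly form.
bra #6

[02] 06 a0 → 0xa006
  opcode bits[15:11]=0x14: bra/J
  imm@[10:0]=0x6 ⇒ #6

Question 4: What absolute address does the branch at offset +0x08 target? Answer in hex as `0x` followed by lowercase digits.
[08] fc a7 → 0xa7fc
  opcode bits[15:11]=0x14: bra/J
  imm@[10:0]=0x7fc (s11→-4) ⇒ #-4
  target = base 0xd5a4 + off 0x08 + 2 + imm -4 = 0xd5aa

0xd5aa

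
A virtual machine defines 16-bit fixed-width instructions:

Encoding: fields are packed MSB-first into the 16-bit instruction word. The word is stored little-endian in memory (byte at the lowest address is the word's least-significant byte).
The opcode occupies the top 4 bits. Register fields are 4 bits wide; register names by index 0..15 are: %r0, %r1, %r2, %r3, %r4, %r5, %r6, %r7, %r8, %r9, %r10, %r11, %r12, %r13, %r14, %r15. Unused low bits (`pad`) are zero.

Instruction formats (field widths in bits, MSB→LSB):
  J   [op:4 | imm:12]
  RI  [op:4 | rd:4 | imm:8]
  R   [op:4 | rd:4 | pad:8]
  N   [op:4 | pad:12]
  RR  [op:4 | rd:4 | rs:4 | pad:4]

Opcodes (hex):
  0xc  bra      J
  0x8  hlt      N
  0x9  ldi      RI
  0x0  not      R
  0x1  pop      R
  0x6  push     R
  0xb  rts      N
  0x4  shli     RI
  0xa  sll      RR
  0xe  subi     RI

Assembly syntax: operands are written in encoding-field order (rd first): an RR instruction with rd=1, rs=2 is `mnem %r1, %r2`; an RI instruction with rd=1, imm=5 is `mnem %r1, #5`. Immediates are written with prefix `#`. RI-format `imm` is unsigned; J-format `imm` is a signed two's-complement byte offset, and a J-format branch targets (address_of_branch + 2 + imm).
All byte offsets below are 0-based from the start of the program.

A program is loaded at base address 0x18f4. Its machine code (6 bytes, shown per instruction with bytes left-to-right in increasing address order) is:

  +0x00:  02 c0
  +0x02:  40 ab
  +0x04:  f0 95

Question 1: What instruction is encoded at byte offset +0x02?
off 0x02: read 40 ab as little → 0xab40
  opcode bits[15:12]=0xa: sll/RR
  rd@[11:8]=0xb ⇒ %r11
  rs@[7:4]=0x4 ⇒ %r4

sll %r11, %r4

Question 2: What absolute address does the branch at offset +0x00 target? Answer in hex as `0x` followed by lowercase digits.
0x18f8

off 0x00: read 02 c0 as little → 0xc002
  opcode bits[15:12]=0xc: bra/J
  [11:0] imm=2 = #2
  target = base 0x18f4 + off 0x00 + 2 + imm 2 = 0x18f8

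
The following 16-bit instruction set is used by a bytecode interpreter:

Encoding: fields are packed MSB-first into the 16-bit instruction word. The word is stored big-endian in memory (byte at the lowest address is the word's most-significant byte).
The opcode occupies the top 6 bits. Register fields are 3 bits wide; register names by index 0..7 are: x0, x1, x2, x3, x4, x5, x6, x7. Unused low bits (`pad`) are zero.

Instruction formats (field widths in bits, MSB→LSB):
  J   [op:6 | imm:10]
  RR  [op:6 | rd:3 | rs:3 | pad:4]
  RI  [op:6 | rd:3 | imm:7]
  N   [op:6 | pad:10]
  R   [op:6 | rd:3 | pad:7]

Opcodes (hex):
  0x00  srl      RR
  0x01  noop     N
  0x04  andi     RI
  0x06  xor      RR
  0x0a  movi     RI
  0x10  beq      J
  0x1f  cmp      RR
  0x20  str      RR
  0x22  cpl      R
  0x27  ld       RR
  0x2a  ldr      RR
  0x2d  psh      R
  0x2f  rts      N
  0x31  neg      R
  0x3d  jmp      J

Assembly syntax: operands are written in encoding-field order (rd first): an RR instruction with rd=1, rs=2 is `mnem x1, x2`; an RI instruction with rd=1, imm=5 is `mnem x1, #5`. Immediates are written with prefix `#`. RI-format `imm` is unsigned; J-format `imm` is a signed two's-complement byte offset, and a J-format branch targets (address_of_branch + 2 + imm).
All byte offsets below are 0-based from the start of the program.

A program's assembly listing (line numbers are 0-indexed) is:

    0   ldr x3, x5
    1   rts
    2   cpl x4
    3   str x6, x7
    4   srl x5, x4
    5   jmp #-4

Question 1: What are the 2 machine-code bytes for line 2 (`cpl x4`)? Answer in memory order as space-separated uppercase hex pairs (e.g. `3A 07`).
8A 00

2. cpl fields op=0x22:6|rd=4:3|pad=0:7 → word 8a00h → 8a 00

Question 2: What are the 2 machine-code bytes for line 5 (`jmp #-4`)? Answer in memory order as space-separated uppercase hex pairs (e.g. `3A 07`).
F7 FC

5. jmp fields op=0x3d:6|imm=-4:10 → word f7fch → f7 fc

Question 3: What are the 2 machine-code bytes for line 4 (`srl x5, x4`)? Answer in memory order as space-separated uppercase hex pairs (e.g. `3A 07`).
line 4 (srl): pack op=0x0:6|rd=5:3|rs=4:3|pad=0:4 = 0x02c0; big→ 02 c0

02 C0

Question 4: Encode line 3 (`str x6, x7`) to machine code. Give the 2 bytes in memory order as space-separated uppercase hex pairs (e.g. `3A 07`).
83 70

3. str fields op=0x20:6|rd=6:3|rs=7:3|pad=0:4 → word 8370h → 83 70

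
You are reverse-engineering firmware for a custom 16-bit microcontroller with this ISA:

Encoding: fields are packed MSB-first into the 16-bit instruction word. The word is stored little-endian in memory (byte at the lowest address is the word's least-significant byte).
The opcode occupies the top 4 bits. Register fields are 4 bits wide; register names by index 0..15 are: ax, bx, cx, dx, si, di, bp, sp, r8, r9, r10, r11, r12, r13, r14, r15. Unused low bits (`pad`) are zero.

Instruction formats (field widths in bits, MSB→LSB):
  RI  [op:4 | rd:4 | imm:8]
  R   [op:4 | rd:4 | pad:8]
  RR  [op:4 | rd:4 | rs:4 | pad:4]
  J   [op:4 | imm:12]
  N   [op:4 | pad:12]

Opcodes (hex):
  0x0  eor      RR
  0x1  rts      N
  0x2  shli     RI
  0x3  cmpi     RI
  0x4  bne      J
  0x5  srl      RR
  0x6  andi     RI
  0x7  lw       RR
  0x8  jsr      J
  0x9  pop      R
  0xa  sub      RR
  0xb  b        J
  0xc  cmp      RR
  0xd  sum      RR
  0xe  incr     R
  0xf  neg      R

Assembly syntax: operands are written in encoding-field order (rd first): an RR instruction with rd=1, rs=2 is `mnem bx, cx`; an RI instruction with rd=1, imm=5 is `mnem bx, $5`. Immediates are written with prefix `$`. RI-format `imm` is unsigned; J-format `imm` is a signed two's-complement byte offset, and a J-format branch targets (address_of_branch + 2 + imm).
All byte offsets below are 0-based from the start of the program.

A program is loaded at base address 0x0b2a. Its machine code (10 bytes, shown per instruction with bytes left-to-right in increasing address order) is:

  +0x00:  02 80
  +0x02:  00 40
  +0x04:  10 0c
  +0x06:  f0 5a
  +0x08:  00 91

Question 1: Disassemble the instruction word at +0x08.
pop bx

off 0x08: read 00 91 as little → 0x9100
  op=0x9100>>12=0x9 ⇒ pop (R)
  rd@[11:8]=0x1 ⇒ bx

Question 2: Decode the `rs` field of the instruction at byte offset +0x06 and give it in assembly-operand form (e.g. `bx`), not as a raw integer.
r15

+0x06: f0 5a ⇒ word 0x5af0 (little)
  opcode bits[15:12]=0x5: srl/RR
  [11:8] rd=10 = r10
  [7:4] rs=15 = r15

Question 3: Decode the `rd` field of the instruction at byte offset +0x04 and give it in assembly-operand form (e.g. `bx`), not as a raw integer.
[04] 10 0c → 0x0c10
  op=0x0c10>>12=0x0 ⇒ eor (RR)
  rd@[11:8]=0xc ⇒ r12
  rs@[7:4]=0x1 ⇒ bx

r12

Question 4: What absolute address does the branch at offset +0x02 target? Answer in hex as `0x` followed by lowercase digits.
0x0b2e

off 0x02: read 00 40 as little → 0x4000
  top 4b → 0x4 → bne [J]
  [11:0] imm=0 = $0
  target = base 0x0b2a + off 0x02 + 2 + imm 0 = 0x0b2e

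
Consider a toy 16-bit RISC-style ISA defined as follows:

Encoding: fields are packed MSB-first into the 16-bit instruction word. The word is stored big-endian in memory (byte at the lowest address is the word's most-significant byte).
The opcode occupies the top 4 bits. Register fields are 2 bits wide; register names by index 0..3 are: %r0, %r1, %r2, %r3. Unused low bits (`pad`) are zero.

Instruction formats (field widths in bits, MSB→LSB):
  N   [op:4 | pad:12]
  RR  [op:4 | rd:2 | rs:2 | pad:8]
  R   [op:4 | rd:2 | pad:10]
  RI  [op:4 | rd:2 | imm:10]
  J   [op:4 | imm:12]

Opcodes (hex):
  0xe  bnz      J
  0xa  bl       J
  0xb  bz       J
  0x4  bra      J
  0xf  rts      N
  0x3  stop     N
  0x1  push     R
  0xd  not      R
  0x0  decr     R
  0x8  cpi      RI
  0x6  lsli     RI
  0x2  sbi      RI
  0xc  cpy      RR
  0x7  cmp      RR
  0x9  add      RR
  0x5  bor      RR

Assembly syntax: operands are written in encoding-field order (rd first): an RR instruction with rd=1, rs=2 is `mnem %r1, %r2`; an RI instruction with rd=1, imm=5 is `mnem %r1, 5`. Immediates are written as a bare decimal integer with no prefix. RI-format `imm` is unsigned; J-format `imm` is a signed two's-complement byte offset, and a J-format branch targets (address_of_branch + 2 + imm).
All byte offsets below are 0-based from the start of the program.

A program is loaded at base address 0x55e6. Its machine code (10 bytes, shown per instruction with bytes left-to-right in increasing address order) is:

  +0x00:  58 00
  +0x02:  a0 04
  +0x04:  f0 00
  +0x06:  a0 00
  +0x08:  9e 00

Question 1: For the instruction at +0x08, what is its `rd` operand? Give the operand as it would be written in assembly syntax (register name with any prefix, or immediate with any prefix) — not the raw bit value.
%r3

+0x08: 9e 00 ⇒ word 0x9e00 (big)
  op=0x9e00>>12=0x9 ⇒ add (RR)
  [11:10] rd=3 = %r3
  [9:8] rs=2 = %r2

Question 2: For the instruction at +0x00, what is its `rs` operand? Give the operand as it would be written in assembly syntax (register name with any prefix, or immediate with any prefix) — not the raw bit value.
[00] 58 00 → 0x5800
  top 4b → 0x5 → bor [RR]
  [11:10] rd=2 = %r2
  [9:8] rs=0 = %r0

%r0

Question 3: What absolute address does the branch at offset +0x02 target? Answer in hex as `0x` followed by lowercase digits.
+0x02: a0 04 ⇒ word 0xa004 (big)
  op=0xa004>>12=0xa ⇒ bl (J)
  imm: (w>>0)&0xfff=0x4 → 4
  target = base 0x55e6 + off 0x02 + 2 + imm 4 = 0x55ee

0x55ee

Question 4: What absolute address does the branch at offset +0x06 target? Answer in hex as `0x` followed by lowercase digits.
+0x06: a0 00 ⇒ word 0xa000 (big)
  opcode bits[15:12]=0xa: bl/J
  imm: (w>>0)&0xfff=0x0 → 0
  target = base 0x55e6 + off 0x06 + 2 + imm 0 = 0x55ee

0x55ee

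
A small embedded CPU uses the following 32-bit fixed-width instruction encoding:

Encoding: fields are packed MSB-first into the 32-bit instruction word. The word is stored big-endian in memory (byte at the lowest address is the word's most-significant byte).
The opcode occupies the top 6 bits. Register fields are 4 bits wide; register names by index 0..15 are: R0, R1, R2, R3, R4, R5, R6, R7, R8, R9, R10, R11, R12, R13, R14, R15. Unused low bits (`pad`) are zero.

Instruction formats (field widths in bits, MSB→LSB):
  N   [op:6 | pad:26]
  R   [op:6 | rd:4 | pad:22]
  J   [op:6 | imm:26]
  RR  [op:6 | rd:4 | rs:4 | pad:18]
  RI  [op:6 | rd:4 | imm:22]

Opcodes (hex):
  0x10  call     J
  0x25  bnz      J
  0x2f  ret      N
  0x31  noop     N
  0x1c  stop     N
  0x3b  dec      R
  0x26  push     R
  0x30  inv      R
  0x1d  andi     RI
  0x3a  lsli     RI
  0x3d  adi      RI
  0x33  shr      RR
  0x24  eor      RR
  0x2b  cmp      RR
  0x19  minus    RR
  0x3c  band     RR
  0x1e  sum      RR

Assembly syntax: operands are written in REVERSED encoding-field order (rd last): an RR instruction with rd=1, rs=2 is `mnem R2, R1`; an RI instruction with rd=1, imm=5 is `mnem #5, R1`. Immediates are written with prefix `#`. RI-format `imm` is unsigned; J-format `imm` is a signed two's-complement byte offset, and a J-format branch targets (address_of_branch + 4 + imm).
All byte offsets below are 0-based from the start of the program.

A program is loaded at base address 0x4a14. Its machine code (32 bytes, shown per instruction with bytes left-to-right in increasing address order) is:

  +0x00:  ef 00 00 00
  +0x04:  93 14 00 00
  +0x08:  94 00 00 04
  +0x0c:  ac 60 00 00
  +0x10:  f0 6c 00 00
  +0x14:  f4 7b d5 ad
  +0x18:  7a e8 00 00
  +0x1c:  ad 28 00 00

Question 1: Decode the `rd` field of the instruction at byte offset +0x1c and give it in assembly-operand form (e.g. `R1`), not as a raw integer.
+0x1c: ad 28 00 00 ⇒ word 0xad280000 (big)
  top 6b → 0x2b → cmp [RR]
  rd@[25:22]=0x4 ⇒ R4
  rs@[21:18]=0xa ⇒ R10

R4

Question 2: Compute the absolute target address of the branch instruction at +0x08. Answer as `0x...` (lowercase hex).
[08] 94 00 00 04 → 0x94000004
  top 6b → 0x25 → bnz [J]
  [25:0] imm=4 = #4
  target = base 0x4a14 + off 0x08 + 4 + imm 4 = 0x4a24

0x4a24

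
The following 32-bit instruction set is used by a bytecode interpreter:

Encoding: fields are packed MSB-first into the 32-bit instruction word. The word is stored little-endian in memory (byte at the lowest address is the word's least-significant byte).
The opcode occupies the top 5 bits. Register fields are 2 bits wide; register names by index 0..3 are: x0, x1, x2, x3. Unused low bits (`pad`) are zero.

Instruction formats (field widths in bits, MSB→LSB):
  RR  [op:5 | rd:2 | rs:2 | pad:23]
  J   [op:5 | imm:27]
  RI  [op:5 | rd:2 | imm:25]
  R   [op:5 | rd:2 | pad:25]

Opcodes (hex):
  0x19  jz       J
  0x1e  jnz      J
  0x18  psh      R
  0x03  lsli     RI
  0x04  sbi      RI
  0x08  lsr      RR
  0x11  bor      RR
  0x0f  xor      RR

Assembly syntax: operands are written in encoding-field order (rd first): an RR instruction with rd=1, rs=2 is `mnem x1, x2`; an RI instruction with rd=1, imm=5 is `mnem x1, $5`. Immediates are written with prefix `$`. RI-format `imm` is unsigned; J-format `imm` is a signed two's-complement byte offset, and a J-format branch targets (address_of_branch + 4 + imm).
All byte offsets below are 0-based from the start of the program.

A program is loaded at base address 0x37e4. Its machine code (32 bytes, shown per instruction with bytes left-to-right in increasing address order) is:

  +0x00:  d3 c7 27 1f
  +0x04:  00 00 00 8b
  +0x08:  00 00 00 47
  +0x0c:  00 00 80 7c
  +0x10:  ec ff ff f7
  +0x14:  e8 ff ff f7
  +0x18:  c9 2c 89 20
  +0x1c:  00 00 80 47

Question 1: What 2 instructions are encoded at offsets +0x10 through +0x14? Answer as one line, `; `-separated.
jnz $-20; jnz $-24

@+10  little-endian(ec ff ff f7) = 0xf7ffffec
  top 5b → 0x1e → jnz [J]
  [26:0] imm=134217708 (s27→-20) = $-20
@+14  little-endian(e8 ff ff f7) = 0xf7ffffe8
  top 5b → 0x1e → jnz [J]
  [26:0] imm=134217704 (s27→-24) = $-24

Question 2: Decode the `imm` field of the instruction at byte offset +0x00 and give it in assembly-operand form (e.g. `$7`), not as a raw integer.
@+00  little-endian(d3 c7 27 1f) = 0x1f27c7d3
  op=0x1f27c7d3>>27=0x3 ⇒ lsli (RI)
  rd: (w>>25)&0x3=0x3 → x3
  imm: (w>>0)&0x1ffffff=0x127c7d3 → $19384275

$19384275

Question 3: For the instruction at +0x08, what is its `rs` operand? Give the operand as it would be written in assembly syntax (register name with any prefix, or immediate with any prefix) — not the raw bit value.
x2

off 0x08: read 00 00 00 47 as little → 0x47000000
  top 5b → 0x8 → lsr [RR]
  rd: (w>>25)&0x3=0x3 → x3
  rs: (w>>23)&0x3=0x2 → x2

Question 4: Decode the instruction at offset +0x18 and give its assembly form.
+0x18: c9 2c 89 20 ⇒ word 0x20892cc9 (little)
  top 5b → 0x4 → sbi [RI]
  rd@[26:25]=0x0 ⇒ x0
  imm@[24:0]=0x892cc9 ⇒ $8989897

sbi x0, $8989897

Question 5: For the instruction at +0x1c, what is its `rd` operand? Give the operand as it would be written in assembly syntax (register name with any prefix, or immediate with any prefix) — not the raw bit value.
[1c] 00 00 80 47 → 0x47800000
  top 5b → 0x8 → lsr [RR]
  rd: (w>>25)&0x3=0x3 → x3
  rs: (w>>23)&0x3=0x3 → x3

x3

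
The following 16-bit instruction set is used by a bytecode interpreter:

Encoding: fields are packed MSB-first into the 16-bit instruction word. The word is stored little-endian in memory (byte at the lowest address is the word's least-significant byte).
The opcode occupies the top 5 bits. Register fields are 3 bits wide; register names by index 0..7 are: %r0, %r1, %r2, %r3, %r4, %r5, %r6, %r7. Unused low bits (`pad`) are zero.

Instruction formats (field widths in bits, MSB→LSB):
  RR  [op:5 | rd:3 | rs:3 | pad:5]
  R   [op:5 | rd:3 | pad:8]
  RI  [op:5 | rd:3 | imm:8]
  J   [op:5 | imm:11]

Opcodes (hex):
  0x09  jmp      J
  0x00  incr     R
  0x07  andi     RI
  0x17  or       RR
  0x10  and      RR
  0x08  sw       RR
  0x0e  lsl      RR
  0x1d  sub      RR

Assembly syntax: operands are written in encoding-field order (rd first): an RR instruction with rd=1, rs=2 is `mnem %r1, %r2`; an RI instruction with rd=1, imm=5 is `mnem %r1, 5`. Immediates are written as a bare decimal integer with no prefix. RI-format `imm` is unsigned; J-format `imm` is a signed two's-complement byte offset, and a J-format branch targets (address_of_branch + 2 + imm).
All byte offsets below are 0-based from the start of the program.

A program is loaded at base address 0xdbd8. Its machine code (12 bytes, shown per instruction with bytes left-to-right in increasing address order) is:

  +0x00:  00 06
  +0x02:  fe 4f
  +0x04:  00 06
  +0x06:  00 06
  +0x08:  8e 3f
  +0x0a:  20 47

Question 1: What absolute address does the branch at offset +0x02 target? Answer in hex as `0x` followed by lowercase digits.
@+02  little-endian(fe 4f) = 0x4ffe
  top 5b → 0x9 → jmp [J]
  imm@[10:0]=0x7fe (s11→-2) ⇒ -2
  target = base 0xdbd8 + off 0x02 + 2 + imm -2 = 0xdbda

0xdbda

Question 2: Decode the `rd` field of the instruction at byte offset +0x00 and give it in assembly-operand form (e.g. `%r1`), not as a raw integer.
%r6

@+00  little-endian(00 06) = 0x0600
  opcode bits[15:11]=0x0: incr/R
  [10:8] rd=6 = %r6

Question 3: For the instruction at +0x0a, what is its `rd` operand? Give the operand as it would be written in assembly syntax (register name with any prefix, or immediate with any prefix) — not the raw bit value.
%r7

off 0x0a: read 20 47 as little → 0x4720
  top 5b → 0x8 → sw [RR]
  [10:8] rd=7 = %r7
  [7:5] rs=1 = %r1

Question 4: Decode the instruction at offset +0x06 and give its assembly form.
[06] 00 06 → 0x0600
  op=0x0600>>11=0x0 ⇒ incr (R)
  rd: (w>>8)&0x7=0x6 → %r6

incr %r6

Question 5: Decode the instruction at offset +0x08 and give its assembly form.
andi %r7, 142

@+08  little-endian(8e 3f) = 0x3f8e
  op=0x3f8e>>11=0x7 ⇒ andi (RI)
  rd@[10:8]=0x7 ⇒ %r7
  imm@[7:0]=0x8e ⇒ 142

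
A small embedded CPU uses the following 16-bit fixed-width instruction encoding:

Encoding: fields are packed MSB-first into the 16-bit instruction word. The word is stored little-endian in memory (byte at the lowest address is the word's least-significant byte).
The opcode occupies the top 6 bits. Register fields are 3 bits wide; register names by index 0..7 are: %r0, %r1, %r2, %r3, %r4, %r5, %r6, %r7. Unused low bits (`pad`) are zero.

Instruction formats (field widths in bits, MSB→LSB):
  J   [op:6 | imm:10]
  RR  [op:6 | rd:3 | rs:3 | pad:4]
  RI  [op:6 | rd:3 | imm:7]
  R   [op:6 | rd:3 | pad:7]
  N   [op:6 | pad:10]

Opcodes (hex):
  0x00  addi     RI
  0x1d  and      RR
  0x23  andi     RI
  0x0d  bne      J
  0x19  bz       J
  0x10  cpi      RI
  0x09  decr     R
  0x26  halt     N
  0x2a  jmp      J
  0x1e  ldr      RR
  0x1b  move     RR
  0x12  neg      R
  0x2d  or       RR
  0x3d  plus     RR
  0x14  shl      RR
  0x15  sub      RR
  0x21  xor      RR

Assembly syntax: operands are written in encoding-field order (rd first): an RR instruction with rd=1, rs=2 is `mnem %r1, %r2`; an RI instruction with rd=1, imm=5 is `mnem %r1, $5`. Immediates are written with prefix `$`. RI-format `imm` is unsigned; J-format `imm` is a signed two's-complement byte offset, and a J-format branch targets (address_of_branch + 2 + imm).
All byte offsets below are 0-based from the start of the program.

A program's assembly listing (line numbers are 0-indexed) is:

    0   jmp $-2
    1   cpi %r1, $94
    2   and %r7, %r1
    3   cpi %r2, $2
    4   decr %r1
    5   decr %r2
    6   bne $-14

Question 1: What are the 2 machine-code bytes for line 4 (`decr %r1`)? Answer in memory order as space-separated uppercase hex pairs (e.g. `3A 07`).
80 24

line 4 (decr): pack op=0x9:6|rd=1:3|pad=0:7 = 0x2480; little→ 80 24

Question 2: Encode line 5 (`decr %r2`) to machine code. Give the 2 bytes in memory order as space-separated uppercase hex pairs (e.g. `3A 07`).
L5: decr op=0x9:6|rd=2:3|pad=0:7 ⇒ 0x2500 ⇒ little 00 25

00 25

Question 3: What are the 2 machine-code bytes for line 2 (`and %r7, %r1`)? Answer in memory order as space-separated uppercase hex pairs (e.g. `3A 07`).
90 77

line 2 (and): pack op=0x1d:6|rd=7:3|rs=1:3|pad=0:4 = 0x7790; little→ 90 77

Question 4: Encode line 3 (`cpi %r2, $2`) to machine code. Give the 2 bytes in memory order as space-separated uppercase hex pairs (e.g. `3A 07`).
02 41

3. cpi fields op=0x10:6|rd=2:3|imm=2:7 → word 4102h → 02 41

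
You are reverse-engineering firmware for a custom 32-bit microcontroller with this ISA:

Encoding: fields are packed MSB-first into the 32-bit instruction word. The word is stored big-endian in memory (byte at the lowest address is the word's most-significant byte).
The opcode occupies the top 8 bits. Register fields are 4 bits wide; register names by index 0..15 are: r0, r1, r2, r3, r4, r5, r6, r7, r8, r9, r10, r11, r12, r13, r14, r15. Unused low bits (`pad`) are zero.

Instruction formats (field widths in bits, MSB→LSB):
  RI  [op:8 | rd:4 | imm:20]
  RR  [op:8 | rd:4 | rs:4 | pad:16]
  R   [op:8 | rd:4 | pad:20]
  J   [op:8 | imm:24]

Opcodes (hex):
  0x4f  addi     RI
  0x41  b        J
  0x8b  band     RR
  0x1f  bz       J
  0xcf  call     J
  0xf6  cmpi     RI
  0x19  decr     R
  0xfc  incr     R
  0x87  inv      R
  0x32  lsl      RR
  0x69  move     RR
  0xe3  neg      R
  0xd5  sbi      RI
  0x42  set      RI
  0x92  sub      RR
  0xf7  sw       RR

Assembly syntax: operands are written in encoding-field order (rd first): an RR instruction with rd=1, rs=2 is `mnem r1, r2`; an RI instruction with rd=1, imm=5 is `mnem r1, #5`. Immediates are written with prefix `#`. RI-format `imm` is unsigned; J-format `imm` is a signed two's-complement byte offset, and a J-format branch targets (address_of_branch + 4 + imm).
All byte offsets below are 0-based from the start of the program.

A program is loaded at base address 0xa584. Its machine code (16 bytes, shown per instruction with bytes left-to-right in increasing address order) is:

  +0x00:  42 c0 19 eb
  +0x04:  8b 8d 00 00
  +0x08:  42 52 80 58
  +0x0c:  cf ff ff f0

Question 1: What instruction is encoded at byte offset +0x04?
+0x04: 8b 8d 00 00 ⇒ word 0x8b8d0000 (big)
  top 8b → 0x8b → band [RR]
  [23:20] rd=8 = r8
  [19:16] rs=13 = r13

band r8, r13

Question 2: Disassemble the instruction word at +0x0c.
call #-16

@+0c  big-endian(cf ff ff f0) = 0xcffffff0
  op=0xcffffff0>>24=0xcf ⇒ call (J)
  [23:0] imm=16777200 (s24→-16) = #-16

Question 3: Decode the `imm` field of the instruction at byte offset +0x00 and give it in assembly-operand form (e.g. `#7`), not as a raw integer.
#6635

off 0x00: read 42 c0 19 eb as big → 0x42c019eb
  top 8b → 0x42 → set [RI]
  rd: (w>>20)&0xf=0xc → r12
  imm: (w>>0)&0xfffff=0x19eb → #6635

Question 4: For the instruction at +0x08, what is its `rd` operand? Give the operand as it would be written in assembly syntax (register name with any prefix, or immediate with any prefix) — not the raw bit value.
[08] 42 52 80 58 → 0x42528058
  top 8b → 0x42 → set [RI]
  rd: (w>>20)&0xf=0x5 → r5
  imm: (w>>0)&0xfffff=0x28058 → #163928

r5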